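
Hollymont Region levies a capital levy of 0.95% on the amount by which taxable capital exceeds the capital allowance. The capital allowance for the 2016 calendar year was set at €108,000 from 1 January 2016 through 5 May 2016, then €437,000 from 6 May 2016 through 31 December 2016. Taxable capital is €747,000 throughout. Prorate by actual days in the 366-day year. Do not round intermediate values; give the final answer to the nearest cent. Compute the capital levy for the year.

€4,020.99

1 January – 5 May 2016: 126 days, exemption €108,000 → (€747,000 − €108,000) × 0.95% × 126/366 = €2,089.8443
6 May – 31 December 2016: 240 days, exemption €437,000 → (€747,000 − €437,000) × 0.95% × 240/366 = €1,931.1475
Total = €4,020.9918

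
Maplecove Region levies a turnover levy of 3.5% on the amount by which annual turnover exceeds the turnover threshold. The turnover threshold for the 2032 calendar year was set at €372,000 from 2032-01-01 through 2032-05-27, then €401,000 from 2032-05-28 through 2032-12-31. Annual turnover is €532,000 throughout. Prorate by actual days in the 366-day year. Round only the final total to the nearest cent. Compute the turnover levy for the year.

2032-01-01 to 2032-05-27: 148 days, exemption €372,000 → (€532,000 − €372,000) × 3.5% × 148/366 = €2,264.4809
2032-05-28 to 2032-12-31: 218 days, exemption €401,000 → (€532,000 − €401,000) × 3.5% × 218/366 = €2,730.9563
Total = €4,995.4372

€4,995.44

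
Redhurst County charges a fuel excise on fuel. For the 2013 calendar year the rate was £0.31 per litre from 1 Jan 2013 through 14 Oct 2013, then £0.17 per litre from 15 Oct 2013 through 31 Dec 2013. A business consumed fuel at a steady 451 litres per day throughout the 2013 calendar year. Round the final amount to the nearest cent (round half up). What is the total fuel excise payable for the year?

£46105.73

1 Jan – 14 Oct 2013: 287 days × 451 litres/day = 129,437 litres at £0.31/litre → £40125.47
15 Oct – 31 Dec 2013: 78 days × 451 litres/day = 35,178 litres at £0.17/litre → £5980.26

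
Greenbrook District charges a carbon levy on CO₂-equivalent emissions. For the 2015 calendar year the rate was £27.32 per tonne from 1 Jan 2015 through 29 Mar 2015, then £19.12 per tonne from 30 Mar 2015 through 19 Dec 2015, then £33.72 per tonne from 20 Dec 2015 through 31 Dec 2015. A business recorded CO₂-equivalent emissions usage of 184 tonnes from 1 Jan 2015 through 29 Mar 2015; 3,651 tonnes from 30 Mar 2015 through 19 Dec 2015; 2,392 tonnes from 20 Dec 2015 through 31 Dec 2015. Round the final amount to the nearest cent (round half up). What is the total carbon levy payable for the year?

£155,492.24

1 Jan – 29 Mar 2015: 184 tonnes at £27.32/tonne → £5,026.88
30 Mar – 19 Dec 2015: 3,651 tonnes at £19.12/tonne → £69,807.12
20 Dec – 31 Dec 2015: 2,392 tonnes at £33.72/tonne → £80,658.24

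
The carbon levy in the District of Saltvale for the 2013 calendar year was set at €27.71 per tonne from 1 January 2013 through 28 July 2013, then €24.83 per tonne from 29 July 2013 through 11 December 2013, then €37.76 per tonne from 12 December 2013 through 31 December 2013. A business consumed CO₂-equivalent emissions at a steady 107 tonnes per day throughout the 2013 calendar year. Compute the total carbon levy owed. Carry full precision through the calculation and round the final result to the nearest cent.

1 January – 28 July 2013: 209 days × 107 tonnes/day = 22,363 tonnes at €27.71/tonne → €619,678.73
29 July – 11 December 2013: 136 days × 107 tonnes/day = 14,552 tonnes at €24.83/tonne → €361,326.16
12 December – 31 December 2013: 20 days × 107 tonnes/day = 2,140 tonnes at €37.76/tonne → €80,806.40

€1,061,811.29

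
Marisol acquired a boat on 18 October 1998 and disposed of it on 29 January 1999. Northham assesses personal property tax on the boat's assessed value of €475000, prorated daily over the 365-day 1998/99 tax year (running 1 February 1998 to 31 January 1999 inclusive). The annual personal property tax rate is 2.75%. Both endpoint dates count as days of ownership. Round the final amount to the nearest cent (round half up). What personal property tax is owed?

Days held (18 October 1998 – 29 January 1999): 104 out of 365
Tax = €475000 × 2.75% × 104/365 = €3721.9178

€3721.92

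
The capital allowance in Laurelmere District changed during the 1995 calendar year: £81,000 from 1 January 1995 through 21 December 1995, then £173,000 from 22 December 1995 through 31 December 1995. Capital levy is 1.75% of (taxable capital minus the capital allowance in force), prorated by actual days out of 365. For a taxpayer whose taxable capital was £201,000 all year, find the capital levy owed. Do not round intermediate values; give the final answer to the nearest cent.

£2,055.89

1 January – 21 December 1995: 355 days, exemption £81,000 → (£201,000 − £81,000) × 1.75% × 355/365 = £2,042.4658
22 December – 31 December 1995: 10 days, exemption £173,000 → (£201,000 − £173,000) × 1.75% × 10/365 = £13.4247
Total = £2,055.8904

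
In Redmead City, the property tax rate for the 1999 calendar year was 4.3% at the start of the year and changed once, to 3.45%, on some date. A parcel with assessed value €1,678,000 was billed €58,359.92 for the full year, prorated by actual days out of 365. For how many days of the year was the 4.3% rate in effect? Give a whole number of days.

Let d = days at the first rate; then 365 − d days at the second rate.
€1,678,000 × [4.3%·d + 3.45%·(365−d)] / 365 = €58,359.92
Solving gives d = 12, so the new rate took effect on January 13, 1999.

12 days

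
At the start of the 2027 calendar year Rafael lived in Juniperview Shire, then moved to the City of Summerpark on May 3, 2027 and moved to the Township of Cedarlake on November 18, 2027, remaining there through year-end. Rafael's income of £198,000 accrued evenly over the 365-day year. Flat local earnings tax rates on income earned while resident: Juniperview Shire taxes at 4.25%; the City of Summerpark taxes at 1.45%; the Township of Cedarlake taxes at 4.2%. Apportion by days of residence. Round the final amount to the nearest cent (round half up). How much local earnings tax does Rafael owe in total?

Juniperview Shire, January 1 – May 2, 2027: 122 days → £198,000 × 4.25% × 122/365 = £2,812.6849
The City of Summerpark, May 3 – November 17, 2027: 199 days → £198,000 × 1.45% × 199/365 = £1,565.2849
The Township of Cedarlake, November 18 – December 31, 2027: 44 days → £198,000 × 4.2% × 44/365 = £1,002.4767
Total = £5,380.4466

£5,380.45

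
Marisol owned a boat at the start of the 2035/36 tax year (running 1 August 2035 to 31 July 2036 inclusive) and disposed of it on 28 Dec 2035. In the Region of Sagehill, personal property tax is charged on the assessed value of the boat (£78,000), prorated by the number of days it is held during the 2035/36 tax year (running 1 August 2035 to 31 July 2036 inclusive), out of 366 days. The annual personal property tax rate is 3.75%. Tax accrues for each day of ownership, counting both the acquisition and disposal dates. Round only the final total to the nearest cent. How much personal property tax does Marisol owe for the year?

Days held (1 Aug – 28 Dec 2035): 150 out of 366
Tax = £78,000 × 3.75% × 150/366 = £1,198.7705

£1,198.77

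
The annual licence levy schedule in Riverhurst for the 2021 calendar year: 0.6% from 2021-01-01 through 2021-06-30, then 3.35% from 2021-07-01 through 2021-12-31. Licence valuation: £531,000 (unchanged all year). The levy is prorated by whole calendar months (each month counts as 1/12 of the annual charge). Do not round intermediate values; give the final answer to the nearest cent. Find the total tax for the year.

2021-01-01 to 2021-06-30: 6 months at 0.6% → £531,000 × 0.6% × 6/12 = £1,593.0000
2021-07-01 to 2021-12-31: 6 months at 3.35% → £531,000 × 3.35% × 6/12 = £8,894.2500
Total = £10,487.2500

£10,487.25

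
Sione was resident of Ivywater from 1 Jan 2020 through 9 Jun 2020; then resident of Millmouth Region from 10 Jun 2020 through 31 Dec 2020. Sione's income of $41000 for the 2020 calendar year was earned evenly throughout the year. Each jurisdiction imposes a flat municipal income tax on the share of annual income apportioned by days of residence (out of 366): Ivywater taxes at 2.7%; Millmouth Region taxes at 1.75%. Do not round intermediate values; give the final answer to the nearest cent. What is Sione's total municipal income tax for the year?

$888.84

Ivywater, 1 Jan – 9 Jun 2020: 161 days → $41000 × 2.7% × 161/366 = $486.9590
Millmouth Region, 10 Jun – 31 Dec 2020: 205 days → $41000 × 1.75% × 205/366 = $401.8784
Total = $888.8374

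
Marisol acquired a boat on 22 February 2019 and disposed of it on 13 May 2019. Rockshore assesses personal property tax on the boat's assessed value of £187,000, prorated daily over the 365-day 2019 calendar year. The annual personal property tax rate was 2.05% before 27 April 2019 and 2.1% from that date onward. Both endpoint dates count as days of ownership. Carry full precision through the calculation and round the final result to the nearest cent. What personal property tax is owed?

22 February – 26 April 2019: 64 days at 2.05% → £187,000 × 2.05% × 64/365 = £672.1753
27 April – 13 May 2019: 17 days at 2.1% → £187,000 × 2.1% × 17/365 = £182.9014
Total = £855.0767

£855.08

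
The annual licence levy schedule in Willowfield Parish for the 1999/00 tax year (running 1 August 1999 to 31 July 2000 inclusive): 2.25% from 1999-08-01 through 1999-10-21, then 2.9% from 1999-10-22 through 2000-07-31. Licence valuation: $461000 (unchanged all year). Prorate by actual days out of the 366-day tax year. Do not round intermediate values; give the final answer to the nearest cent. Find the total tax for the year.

$12697.65

1999-08-01 to 1999-10-21: 82 days at 2.25% → $461000 × 2.25% × 82/366 = $2323.8934
1999-10-22 to 2000-07-31: 284 days at 2.9% → $461000 × 2.9% × 284/366 = $10373.7596
Total = $12697.6530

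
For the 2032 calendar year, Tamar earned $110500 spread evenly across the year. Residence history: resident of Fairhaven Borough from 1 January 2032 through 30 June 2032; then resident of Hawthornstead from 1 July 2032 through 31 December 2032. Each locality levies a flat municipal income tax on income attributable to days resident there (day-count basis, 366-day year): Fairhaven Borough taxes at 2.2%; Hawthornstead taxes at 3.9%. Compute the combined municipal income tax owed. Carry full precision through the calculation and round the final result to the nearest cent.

Fairhaven Borough, 1 January – 30 June 2032: 182 days → $110500 × 2.2% × 182/366 = $1208.8579
Hawthornstead, 1 July – 31 December 2032: 184 days → $110500 × 3.9% × 184/366 = $2166.5246
Total = $3375.3825

$3375.38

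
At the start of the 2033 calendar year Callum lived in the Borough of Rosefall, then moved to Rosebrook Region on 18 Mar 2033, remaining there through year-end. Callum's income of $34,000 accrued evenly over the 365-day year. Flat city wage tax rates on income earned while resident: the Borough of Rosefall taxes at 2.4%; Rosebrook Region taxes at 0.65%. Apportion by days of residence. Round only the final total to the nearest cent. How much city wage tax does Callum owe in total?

$344.89

The Borough of Rosefall, 1 Jan – 17 Mar 2033: 76 days → $34,000 × 2.4% × 76/365 = $169.9068
Rosebrook Region, 18 Mar – 31 Dec 2033: 289 days → $34,000 × 0.65% × 289/365 = $174.9836
Total = $344.8904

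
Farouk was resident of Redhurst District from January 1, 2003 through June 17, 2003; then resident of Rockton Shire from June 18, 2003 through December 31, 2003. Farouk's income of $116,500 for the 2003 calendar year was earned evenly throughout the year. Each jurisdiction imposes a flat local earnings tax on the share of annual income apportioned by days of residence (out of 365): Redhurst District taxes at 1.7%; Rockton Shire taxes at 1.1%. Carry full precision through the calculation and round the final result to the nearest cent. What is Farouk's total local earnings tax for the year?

$1,603.23

Redhurst District, January 1 – June 17, 2003: 168 days → $116,500 × 1.7% × 168/365 = $911.5726
Rockton Shire, June 18 – December 31, 2003: 197 days → $116,500 × 1.1% × 197/365 = $691.6589
Total = $1,603.2315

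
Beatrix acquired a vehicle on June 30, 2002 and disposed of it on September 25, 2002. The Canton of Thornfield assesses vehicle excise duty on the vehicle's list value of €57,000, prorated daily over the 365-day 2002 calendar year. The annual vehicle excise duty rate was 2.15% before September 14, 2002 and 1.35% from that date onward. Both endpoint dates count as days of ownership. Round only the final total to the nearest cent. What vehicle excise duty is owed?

€280.47

June 30 – September 13, 2002: 76 days at 2.15% → €57,000 × 2.15% × 76/365 = €255.1726
September 14 – September 25, 2002: 12 days at 1.35% → €57,000 × 1.35% × 12/365 = €25.2986
Total = €280.4712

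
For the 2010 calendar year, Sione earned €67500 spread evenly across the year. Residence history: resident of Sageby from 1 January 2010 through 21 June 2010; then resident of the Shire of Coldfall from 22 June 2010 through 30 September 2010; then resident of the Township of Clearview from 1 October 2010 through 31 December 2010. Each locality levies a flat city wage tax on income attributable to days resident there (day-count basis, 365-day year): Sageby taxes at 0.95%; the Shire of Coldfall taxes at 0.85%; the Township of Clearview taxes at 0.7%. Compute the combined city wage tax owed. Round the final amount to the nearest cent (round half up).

€580.04

Sageby, 1 January – 21 June 2010: 172 days → €67500 × 0.95% × 172/365 = €302.1781
The Shire of Coldfall, 22 June – 30 September 2010: 101 days → €67500 × 0.85% × 101/365 = €158.7637
The Township of Clearview, 1 October – 31 December 2010: 92 days → €67500 × 0.7% × 92/365 = €119.0959
Total = €580.0377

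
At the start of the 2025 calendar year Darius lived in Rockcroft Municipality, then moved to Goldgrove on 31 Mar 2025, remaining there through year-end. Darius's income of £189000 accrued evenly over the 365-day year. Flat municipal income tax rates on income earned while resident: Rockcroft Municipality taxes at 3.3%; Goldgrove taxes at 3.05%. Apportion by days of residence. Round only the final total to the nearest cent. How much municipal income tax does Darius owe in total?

Rockcroft Municipality, 1 Jan – 30 Mar 2025: 89 days → £189000 × 3.3% × 89/365 = £1520.8027
Goldgrove, 31 Mar – 31 Dec 2025: 276 days → £189000 × 3.05% × 276/365 = £4358.9096
Total = £5879.7123

£5879.71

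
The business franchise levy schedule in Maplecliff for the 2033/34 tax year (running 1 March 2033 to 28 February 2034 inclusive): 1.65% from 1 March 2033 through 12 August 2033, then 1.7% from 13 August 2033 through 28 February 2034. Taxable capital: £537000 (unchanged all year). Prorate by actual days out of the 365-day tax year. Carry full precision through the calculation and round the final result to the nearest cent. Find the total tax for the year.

1 March – 12 August 2033: 165 days at 1.65% → £537000 × 1.65% × 165/365 = £4005.4315
13 August 2033 – 28 February 2034: 200 days at 1.7% → £537000 × 1.7% × 200/365 = £5002.1918
Total = £9007.6233

£9007.62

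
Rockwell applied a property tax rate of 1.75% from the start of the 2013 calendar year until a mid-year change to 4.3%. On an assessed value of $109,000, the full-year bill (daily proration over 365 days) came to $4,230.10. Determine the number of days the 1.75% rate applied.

60 days

Let d = days at the first rate; then 365 − d days at the second rate.
$109,000 × [1.75%·d + 4.3%·(365−d)] / 365 = $4,230.10
Solving gives d = 60, so the new rate took effect on March 2, 2013.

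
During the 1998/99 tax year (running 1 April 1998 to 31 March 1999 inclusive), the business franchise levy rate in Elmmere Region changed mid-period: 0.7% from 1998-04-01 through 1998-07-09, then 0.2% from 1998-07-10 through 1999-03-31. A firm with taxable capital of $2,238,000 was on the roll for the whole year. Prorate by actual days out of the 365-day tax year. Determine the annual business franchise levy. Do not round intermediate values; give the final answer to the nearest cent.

$7,541.75

1998-04-01 to 1998-07-09: 100 days at 0.7% → $2,238,000 × 0.7% × 100/365 = $4,292.0548
1998-07-10 to 1999-03-31: 265 days at 0.2% → $2,238,000 × 0.2% × 265/365 = $3,249.6986
Total = $7,541.7534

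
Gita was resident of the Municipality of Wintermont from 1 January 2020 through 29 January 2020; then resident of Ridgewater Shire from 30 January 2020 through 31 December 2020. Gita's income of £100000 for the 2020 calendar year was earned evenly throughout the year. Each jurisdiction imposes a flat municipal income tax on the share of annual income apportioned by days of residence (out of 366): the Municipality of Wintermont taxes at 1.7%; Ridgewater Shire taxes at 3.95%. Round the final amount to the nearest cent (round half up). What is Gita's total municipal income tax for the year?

The Municipality of Wintermont, 1 January – 29 January 2020: 29 days → £100000 × 1.7% × 29/366 = £134.6995
Ridgewater Shire, 30 January – 31 December 2020: 337 days → £100000 × 3.95% × 337/366 = £3637.0219
Total = £3771.7213

£3771.72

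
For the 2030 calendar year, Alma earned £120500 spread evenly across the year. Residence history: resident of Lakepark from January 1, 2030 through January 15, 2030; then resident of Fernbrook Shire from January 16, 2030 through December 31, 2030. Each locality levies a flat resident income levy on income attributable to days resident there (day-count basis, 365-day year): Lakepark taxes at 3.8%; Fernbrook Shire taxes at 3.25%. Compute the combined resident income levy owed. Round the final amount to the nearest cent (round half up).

£3943.49

Lakepark, January 1 – January 15, 2030: 15 days → £120500 × 3.8% × 15/365 = £188.1781
Fernbrook Shire, January 16 – December 31, 2030: 350 days → £120500 × 3.25% × 350/365 = £3755.3082
Total = £3943.4863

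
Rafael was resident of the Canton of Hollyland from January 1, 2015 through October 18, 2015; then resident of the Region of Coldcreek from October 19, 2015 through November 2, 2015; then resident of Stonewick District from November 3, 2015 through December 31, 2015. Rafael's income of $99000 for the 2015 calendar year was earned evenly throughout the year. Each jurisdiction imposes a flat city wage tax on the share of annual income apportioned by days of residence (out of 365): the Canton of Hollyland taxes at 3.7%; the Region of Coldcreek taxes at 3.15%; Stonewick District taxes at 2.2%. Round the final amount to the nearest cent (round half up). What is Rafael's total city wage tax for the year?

$3400.58

The Canton of Hollyland, January 1 – October 18, 2015: 291 days → $99000 × 3.7% × 291/365 = $2920.3644
The Region of Coldcreek, October 19 – November 2, 2015: 15 days → $99000 × 3.15% × 15/365 = $128.1575
Stonewick District, November 3 – December 31, 2015: 59 days → $99000 × 2.2% × 59/365 = $352.0603
Total = $3400.5822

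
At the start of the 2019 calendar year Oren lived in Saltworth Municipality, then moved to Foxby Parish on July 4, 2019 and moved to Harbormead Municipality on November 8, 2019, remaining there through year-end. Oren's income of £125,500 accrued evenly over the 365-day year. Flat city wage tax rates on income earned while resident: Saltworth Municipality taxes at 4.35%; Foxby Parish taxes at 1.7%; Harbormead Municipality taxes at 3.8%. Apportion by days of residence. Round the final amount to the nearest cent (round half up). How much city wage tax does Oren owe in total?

£4,199.95

Saltworth Municipality, January 1 – July 3, 2019: 184 days → £125,500 × 4.35% × 184/365 = £2,752.0603
Foxby Parish, July 4 – November 7, 2019: 127 days → £125,500 × 1.7% × 127/365 = £742.3411
Harbormead Municipality, November 8 – December 31, 2019: 54 days → £125,500 × 3.8% × 54/365 = £705.5507
Total = £4,199.9521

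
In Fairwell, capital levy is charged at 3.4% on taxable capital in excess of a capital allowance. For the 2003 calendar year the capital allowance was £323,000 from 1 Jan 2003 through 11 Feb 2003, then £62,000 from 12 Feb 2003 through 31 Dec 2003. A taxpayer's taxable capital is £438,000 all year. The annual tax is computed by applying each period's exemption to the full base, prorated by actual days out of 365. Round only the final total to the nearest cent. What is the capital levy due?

1 Jan – 11 Feb 2003: 42 days, exemption £323,000 → (£438,000 − £323,000) × 3.4% × 42/365 = £449.9178
12 Feb – 31 Dec 2003: 323 days, exemption £62,000 → (£438,000 − £62,000) × 3.4% × 323/365 = £11,312.9644
Total = £11,762.8822

£11,762.88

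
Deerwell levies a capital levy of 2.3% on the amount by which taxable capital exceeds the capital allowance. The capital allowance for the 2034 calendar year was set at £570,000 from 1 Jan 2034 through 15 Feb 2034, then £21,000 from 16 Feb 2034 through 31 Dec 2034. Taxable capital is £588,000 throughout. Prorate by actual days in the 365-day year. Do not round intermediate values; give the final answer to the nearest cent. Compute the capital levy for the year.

1 Jan – 15 Feb 2034: 46 days, exemption £570,000 → (£588,000 − £570,000) × 2.3% × 46/365 = £52.1753
16 Feb – 31 Dec 2034: 319 days, exemption £21,000 → (£588,000 − £21,000) × 2.3% × 319/365 = £11,397.4767
Total = £11,449.6521

£11,449.65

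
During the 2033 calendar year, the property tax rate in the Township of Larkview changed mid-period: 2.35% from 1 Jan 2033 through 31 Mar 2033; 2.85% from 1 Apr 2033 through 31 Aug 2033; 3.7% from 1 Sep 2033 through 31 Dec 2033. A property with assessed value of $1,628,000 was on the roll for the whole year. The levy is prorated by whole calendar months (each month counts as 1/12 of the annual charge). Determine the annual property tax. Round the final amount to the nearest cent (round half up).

1 Jan – 31 Mar 2033: 3 months at 2.35% → $1,628,000 × 2.35% × 3/12 = $9,564.5000
1 Apr – 31 Aug 2033: 5 months at 2.85% → $1,628,000 × 2.85% × 5/12 = $19,332.5000
1 Sep – 31 Dec 2033: 4 months at 3.7% → $1,628,000 × 3.7% × 4/12 = $20,078.6667
Total = $48,975.6667

$48,975.67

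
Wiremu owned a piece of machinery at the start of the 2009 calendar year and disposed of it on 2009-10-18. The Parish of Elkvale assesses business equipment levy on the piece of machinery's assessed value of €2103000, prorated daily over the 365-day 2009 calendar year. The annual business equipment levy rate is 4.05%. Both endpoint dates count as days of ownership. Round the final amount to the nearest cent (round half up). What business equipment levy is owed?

Days held (2009-01-01 to 2009-10-18): 291 out of 365
Tax = €2103000 × 4.05% × 291/365 = €67903.8534

€67903.85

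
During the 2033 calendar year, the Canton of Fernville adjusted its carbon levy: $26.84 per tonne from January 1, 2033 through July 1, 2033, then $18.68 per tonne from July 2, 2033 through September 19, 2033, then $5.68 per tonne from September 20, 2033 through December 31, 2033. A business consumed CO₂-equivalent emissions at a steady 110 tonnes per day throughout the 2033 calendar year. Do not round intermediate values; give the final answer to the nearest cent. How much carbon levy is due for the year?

January 1 – July 1, 2033: 182 days × 110 tonnes/day = 20,020 tonnes at $26.84/tonne → $537,336.80
July 2 – September 19, 2033: 80 days × 110 tonnes/day = 8,800 tonnes at $18.68/tonne → $164,384.00
September 20 – December 31, 2033: 103 days × 110 tonnes/day = 11,330 tonnes at $5.68/tonne → $64,354.40

$766,075.20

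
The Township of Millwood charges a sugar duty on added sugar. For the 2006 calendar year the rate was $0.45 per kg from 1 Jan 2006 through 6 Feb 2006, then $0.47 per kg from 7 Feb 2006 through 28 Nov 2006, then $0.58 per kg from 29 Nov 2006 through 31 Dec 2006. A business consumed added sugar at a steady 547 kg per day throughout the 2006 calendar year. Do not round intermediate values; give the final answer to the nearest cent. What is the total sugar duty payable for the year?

$95418.68

1 Jan – 6 Feb 2006: 37 days × 547 kg/day = 20,239 kg at $0.45/kg → $9107.55
7 Feb – 28 Nov 2006: 295 days × 547 kg/day = 161,365 kg at $0.47/kg → $75841.55
29 Nov – 31 Dec 2006: 33 days × 547 kg/day = 18,051 kg at $0.58/kg → $10469.58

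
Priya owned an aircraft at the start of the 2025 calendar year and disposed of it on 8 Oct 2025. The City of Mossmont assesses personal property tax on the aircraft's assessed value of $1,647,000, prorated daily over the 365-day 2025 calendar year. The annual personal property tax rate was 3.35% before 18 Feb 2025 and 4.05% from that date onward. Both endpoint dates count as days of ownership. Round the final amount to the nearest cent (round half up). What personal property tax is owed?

1 Jan – 17 Feb 2025: 48 days at 3.35% → $1,647,000 × 3.35% × 48/365 = $7,255.8247
18 Feb – 8 Oct 2025: 233 days at 4.05% → $1,647,000 × 4.05% × 233/365 = $42,580.5904
Total = $49,836.4151

$49,836.42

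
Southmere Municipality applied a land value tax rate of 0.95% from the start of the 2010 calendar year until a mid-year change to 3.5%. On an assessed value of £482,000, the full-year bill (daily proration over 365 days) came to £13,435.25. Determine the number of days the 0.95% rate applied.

102 days

Let d = days at the first rate; then 365 − d days at the second rate.
£482,000 × [0.95%·d + 3.5%·(365−d)] / 365 = £13,435.25
Solving gives d = 102, so the new rate took effect on 13 April 2010.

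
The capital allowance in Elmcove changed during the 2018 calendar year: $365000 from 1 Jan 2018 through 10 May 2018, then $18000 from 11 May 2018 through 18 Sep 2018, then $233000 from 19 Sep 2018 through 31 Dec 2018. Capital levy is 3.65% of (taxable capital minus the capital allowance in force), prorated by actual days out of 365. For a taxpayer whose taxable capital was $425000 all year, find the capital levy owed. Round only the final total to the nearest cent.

$8108.50

1 Jan – 10 May 2018: 130 days, exemption $365000 → ($425000 − $365000) × 3.65% × 130/365 = $780.0000
11 May – 18 Sep 2018: 131 days, exemption $18000 → ($425000 − $18000) × 3.65% × 131/365 = $5331.7000
19 Sep – 31 Dec 2018: 104 days, exemption $233000 → ($425000 − $233000) × 3.65% × 104/365 = $1996.8000
Total = $8108.5000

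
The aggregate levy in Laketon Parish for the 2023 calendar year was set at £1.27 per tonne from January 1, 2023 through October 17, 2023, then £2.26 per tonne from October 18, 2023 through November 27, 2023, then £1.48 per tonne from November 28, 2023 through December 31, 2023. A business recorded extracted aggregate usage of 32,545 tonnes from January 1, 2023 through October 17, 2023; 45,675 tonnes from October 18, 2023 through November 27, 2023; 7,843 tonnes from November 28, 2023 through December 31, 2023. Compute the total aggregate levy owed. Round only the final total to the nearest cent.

£156165.29

January 1 – October 17, 2023: 32,545 tonnes at £1.27/tonne → £41332.15
October 18 – November 27, 2023: 45,675 tonnes at £2.26/tonne → £103225.50
November 28 – December 31, 2023: 7,843 tonnes at £1.48/tonne → £11607.64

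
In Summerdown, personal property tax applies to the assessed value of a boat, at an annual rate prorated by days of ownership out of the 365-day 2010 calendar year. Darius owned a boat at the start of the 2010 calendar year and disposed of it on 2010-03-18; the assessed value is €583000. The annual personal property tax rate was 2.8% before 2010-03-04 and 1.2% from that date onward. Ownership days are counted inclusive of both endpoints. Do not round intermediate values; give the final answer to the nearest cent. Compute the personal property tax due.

€3060.35

2010-01-01 to 2010-03-03: 62 days at 2.8% → €583000 × 2.8% × 62/365 = €2772.8438
2010-03-04 to 2010-03-18: 15 days at 1.2% → €583000 × 1.2% × 15/365 = €287.5068
Total = €3060.3507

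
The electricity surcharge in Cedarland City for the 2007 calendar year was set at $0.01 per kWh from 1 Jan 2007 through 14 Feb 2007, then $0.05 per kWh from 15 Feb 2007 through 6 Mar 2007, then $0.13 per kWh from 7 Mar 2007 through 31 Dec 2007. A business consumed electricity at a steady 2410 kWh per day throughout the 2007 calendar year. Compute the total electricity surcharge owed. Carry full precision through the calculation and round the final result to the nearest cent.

$97,484.50

1 Jan – 14 Feb 2007: 45 days × 2410 kWh/day = 108,450 kWh at $0.01/kWh → $1,084.50
15 Feb – 6 Mar 2007: 20 days × 2410 kWh/day = 48,200 kWh at $0.05/kWh → $2,410.00
7 Mar – 31 Dec 2007: 300 days × 2410 kWh/day = 723,000 kWh at $0.13/kWh → $93,990.00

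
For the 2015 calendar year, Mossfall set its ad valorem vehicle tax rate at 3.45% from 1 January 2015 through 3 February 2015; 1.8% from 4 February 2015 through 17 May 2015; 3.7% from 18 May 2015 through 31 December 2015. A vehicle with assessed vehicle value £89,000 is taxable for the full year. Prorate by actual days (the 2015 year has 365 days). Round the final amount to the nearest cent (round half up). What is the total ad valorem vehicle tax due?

£2,795.09

1 January – 3 February 2015: 34 days at 3.45% → £89,000 × 3.45% × 34/365 = £286.0192
4 February – 17 May 2015: 103 days at 1.8% → £89,000 × 1.8% × 103/365 = £452.0712
18 May – 31 December 2015: 228 days at 3.7% → £89,000 × 3.7% × 228/365 = £2,056.9973
Total = £2,795.0877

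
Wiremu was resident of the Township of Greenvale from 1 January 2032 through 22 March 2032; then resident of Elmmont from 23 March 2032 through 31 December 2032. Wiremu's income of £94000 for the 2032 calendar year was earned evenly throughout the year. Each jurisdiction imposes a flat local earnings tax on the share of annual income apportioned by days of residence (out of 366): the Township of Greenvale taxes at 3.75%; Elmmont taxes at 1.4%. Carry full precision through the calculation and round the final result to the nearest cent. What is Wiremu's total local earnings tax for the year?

The Township of Greenvale, 1 January – 22 March 2032: 82 days → £94000 × 3.75% × 82/366 = £789.7541
Elmmont, 23 March – 31 December 2032: 284 days → £94000 × 1.4% × 284/366 = £1021.1585
Total = £1810.9126

£1810.91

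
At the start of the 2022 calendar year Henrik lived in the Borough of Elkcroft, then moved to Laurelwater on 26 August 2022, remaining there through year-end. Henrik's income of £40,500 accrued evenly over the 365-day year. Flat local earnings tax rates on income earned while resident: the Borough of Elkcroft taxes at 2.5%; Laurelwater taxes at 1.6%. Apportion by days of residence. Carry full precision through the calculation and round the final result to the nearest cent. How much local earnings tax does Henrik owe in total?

The Borough of Elkcroft, 1 January – 25 August 2022: 237 days → £40,500 × 2.5% × 237/365 = £657.4315
Laurelwater, 26 August – 31 December 2022: 128 days → £40,500 × 1.6% × 128/365 = £227.2438
Total = £884.6753

£884.68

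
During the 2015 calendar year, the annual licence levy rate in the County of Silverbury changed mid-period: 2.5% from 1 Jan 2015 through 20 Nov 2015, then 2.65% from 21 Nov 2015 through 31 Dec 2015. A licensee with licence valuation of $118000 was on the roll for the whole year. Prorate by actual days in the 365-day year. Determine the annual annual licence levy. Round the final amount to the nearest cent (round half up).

$2969.88

1 Jan – 20 Nov 2015: 324 days at 2.5% → $118000 × 2.5% × 324/365 = $2618.6301
21 Nov – 31 Dec 2015: 41 days at 2.65% → $118000 × 2.65% × 41/365 = $351.2521
Total = $2969.8822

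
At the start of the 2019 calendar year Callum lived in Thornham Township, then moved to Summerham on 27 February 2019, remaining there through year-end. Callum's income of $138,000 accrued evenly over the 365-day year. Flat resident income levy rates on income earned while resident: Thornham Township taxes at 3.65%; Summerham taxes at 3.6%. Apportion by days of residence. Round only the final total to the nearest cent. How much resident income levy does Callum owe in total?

Thornham Township, 1 January – 26 February 2019: 57 days → $138,000 × 3.65% × 57/365 = $786.6000
Summerham, 27 February – 31 December 2019: 308 days → $138,000 × 3.6% × 308/365 = $4,192.1753
Total = $4,978.7753

$4,978.78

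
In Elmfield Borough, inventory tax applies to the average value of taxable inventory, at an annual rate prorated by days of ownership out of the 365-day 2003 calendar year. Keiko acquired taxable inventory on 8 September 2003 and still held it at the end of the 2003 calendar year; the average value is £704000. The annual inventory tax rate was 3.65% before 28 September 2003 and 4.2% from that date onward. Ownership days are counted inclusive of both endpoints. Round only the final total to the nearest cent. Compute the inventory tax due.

8 September – 27 September 2003: 20 days at 3.65% → £704000 × 3.65% × 20/365 = £1408.0000
28 September – 31 December 2003: 95 days at 4.2% → £704000 × 4.2% × 95/365 = £7695.7808
Total = £9103.7808

£9103.78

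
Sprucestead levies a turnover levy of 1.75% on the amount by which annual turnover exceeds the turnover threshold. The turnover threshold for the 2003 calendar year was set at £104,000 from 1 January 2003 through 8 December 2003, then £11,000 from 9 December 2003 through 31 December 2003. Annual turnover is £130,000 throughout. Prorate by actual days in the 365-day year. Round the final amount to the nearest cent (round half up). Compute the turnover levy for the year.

1 January – 8 December 2003: 342 days, exemption £104,000 → (£130,000 − £104,000) × 1.75% × 342/365 = £426.3288
9 December – 31 December 2003: 23 days, exemption £11,000 → (£130,000 − £11,000) × 1.75% × 23/365 = £131.2260
Total = £557.5548

£557.55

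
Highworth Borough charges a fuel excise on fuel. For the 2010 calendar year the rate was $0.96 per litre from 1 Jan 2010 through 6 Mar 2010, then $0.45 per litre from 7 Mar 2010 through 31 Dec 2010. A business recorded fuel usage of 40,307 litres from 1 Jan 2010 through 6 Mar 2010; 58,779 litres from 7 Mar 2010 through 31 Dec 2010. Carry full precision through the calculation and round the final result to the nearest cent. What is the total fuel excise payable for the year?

1 Jan – 6 Mar 2010: 40,307 litres at $0.96/litre → $38,694.72
7 Mar – 31 Dec 2010: 58,779 litres at $0.45/litre → $26,450.55

$65,145.27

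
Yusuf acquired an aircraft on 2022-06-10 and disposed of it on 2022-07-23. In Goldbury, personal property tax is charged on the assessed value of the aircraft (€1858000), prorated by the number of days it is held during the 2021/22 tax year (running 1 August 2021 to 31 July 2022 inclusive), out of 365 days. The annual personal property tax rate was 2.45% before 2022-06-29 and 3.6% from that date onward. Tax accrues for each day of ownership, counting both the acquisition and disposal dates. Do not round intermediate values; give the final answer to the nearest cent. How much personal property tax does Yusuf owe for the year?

€6950.96

2022-06-10 to 2022-06-28: 19 days at 2.45% → €1858000 × 2.45% × 19/365 = €2369.5863
2022-06-29 to 2022-07-23: 25 days at 3.6% → €1858000 × 3.6% × 25/365 = €4581.3699
Total = €6950.9562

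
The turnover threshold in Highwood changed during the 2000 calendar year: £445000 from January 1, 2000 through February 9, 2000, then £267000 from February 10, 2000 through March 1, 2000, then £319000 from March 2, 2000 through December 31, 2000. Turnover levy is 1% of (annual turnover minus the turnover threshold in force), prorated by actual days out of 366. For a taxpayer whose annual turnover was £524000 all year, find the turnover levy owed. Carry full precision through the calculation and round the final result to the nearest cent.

£1942.13

January 1 – February 9, 2000: 40 days, exemption £445000 → (£524000 − £445000) × 1% × 40/366 = £86.3388
February 10 – March 1, 2000: 21 days, exemption £267000 → (£524000 − £267000) × 1% × 21/366 = £147.4590
March 2 – December 31, 2000: 305 days, exemption £319000 → (£524000 − £319000) × 1% × 305/366 = £1708.3333
Total = £1942.1311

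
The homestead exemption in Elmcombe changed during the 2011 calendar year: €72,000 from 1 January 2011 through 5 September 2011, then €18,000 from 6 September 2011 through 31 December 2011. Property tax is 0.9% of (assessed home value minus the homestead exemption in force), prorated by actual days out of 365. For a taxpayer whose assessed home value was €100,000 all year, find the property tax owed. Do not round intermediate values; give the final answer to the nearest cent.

1 January – 5 September 2011: 248 days, exemption €72,000 → (€100,000 − €72,000) × 0.9% × 248/365 = €171.2219
6 September – 31 December 2011: 117 days, exemption €18,000 → (€100,000 − €18,000) × 0.9% × 117/365 = €236.5644
Total = €407.7863

€407.79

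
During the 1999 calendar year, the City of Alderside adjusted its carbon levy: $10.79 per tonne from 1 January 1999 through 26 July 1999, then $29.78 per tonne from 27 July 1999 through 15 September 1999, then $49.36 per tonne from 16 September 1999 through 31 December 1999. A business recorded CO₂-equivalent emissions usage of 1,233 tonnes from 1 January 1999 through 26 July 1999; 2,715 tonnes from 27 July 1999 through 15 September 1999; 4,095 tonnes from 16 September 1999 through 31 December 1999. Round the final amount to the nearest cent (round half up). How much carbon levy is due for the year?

$296,285.97

1 January – 26 July 1999: 1,233 tonnes at $10.79/tonne → $13,304.07
27 July – 15 September 1999: 2,715 tonnes at $29.78/tonne → $80,852.70
16 September – 31 December 1999: 4,095 tonnes at $49.36/tonne → $202,129.20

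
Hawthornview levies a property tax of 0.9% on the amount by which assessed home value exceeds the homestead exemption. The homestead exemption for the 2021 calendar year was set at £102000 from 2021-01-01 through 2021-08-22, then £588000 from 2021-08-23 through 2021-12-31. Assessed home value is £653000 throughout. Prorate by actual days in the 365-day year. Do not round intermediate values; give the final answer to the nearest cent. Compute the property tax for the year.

2021-01-01 to 2021-08-22: 234 days, exemption £102000 → (£653000 − £102000) × 0.9% × 234/365 = £3179.1945
2021-08-23 to 2021-12-31: 131 days, exemption £588000 → (£653000 − £588000) × 0.9% × 131/365 = £209.9589
Total = £3389.1534

£3389.15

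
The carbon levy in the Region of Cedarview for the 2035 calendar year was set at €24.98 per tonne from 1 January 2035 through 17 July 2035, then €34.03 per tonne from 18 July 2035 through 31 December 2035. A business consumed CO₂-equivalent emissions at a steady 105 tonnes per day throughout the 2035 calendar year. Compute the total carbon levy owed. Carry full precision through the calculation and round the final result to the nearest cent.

€1,116,050.25

1 January – 17 July 2035: 198 days × 105 tonnes/day = 20,790 tonnes at €24.98/tonne → €519,334.20
18 July – 31 December 2035: 167 days × 105 tonnes/day = 17,535 tonnes at €34.03/tonne → €596,716.05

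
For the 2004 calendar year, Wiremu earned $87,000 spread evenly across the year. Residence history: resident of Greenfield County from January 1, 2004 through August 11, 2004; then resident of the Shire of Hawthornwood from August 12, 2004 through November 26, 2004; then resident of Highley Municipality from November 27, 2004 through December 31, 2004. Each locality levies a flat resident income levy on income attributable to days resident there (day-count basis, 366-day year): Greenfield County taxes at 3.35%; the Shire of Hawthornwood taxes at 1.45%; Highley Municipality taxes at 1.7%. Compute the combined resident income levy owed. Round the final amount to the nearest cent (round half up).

$2,293.97

Greenfield County, January 1 – August 11, 2004: 224 days → $87,000 × 3.35% × 224/366 = $1,783.7377
The Shire of Hawthornwood, August 12 – November 26, 2004: 107 days → $87,000 × 1.45% × 107/366 = $368.7992
Highley Municipality, November 27 – December 31, 2004: 35 days → $87,000 × 1.7% × 35/366 = $141.4344
Total = $2,293.9713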